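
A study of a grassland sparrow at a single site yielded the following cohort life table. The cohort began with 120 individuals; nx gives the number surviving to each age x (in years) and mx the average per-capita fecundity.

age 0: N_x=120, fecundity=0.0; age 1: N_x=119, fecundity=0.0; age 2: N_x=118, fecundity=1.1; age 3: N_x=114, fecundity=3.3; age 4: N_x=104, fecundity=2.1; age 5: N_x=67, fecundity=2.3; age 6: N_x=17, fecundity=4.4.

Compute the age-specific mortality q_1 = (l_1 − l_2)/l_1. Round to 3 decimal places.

lx = nx/n0 = nx/120: 1, 0.99167…, 0.98333…, 0.95, 0.86667…, 0.55833…, 0.14167…
q_1 = (l_1 − l_2) / l_1 = (0.991667… − 0.983333…) / 0.991667…
     = 0.008333… / 0.991667… = 0.008403… → 0.008

0.008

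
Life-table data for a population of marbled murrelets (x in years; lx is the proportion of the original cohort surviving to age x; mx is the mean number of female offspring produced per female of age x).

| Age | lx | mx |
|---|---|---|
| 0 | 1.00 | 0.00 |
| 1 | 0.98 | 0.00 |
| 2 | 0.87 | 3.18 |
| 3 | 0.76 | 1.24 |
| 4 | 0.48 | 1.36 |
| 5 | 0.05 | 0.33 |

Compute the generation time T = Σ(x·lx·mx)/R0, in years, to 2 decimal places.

lx·mx: 0, 0, 2.7666, 0.9424, 0.6528, 0.0165 → R0 = 4.3783
x·lx·mx: 0, 0, 5.5332, 2.8272, 2.6112, 0.0825 → Σ = 11.0541
T = 11.0541 / 4.3783 = 2.524747… → 2.52

2.52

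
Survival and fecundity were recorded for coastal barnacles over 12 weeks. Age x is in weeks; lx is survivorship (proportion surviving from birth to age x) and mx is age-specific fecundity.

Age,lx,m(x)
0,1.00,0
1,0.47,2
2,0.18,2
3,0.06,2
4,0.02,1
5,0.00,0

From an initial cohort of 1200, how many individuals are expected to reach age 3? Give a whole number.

72

Expected survivors = N0 · l_3 = 1200 × 0.06 = 72 → 72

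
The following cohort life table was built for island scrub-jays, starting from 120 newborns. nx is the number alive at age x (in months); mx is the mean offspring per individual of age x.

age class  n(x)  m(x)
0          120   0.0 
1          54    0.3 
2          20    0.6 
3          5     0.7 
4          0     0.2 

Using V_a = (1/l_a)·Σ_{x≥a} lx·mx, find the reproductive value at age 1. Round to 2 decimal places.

lx = nx/n0 = nx/120: 1, 0.45, 0.16667…, 0.04167…, 0
lx·mx for x ≥ 1: 0.135, 0.1…, 0.029167…, 0 → sum = 0.264167…
V_1 = 0.264167… / l_1 = 0.264167… / 0.45 = 0.587037… → 0.59

0.59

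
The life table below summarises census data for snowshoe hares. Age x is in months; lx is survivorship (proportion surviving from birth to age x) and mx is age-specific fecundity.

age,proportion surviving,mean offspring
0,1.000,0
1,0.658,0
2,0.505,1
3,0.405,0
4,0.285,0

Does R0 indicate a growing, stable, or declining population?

R0 = Σ lx·mx = 0 + 0 + 0.505 + 0 + 0 = 0.505
R0 < 1, so the population is declining.

declining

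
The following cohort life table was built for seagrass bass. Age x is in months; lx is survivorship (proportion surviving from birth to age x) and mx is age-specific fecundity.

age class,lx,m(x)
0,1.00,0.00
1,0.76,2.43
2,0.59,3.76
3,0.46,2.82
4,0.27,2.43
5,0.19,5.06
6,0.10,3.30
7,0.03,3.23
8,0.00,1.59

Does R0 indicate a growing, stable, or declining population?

R0 = Σ lx·mx = 0 + 1.8468 + 2.2184 + 1.2972 + 0.6561 + 0.9614 + 0.33 + 0.0969 + 0 = 7.4068
R0 > 1, so the population is growing.

growing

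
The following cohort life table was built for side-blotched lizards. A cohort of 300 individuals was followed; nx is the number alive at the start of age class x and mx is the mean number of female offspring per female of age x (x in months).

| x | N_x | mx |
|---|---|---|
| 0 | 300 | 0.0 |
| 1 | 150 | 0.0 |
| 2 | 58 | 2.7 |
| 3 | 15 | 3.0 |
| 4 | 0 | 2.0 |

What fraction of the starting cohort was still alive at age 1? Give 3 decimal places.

0.500

l_1 = n_1/n_0 = 150/300 = 0.5 → 0.500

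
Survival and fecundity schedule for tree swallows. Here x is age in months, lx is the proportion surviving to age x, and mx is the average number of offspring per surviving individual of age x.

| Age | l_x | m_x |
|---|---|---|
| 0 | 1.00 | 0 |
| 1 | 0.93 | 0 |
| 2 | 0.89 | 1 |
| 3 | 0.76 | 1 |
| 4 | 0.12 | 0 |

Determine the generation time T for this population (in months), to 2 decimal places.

2.46

lx·mx: 0, 0, 0.89, 0.76, 0 → R0 = 1.65
x·lx·mx: 0, 0, 1.78, 2.28, 0 → Σ = 4.06
T = 4.06 / 1.65 = 2.460606… → 2.46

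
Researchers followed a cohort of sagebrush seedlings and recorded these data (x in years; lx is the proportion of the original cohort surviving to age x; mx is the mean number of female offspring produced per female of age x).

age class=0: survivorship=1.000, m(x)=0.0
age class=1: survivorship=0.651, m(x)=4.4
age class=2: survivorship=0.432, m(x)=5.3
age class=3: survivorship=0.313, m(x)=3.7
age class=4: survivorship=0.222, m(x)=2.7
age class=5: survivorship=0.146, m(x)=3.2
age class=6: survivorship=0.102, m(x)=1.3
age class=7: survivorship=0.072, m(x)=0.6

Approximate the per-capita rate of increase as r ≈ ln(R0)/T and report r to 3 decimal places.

0.912

R0 = Σ lx·mx = 0 + 2.8644 + 2.2896 + 1.1581 + 0.5994 + 0.4672 + 0.1326 + 0.0432 = 7.5545
Σ x·lx·mx = 16.7495; T = 16.7495/7.5545 = 2.21716…
r ≈ ln(R0)/T = ln(7.5545)/2.21716… = 0.91204… → 0.912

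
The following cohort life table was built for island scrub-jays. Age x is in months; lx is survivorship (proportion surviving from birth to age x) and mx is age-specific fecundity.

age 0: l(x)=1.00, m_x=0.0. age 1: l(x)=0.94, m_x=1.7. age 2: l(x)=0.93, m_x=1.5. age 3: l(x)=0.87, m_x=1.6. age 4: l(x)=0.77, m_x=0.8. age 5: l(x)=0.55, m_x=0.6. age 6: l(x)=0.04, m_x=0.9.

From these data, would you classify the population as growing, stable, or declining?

R0 = Σ lx·mx = 0 + 1.598 + 1.395 + 1.392 + 0.616 + 0.33 + 0.036 = 5.367
R0 > 1, so the population is growing.

growing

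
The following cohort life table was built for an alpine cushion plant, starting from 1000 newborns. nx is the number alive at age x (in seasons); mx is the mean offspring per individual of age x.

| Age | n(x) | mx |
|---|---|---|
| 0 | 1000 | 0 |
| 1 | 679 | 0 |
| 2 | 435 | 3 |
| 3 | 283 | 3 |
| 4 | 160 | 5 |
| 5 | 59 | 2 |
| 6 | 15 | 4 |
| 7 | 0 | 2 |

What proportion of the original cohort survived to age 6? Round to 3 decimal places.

l_6 = n_6/n_0 = 15/1000 = 0.015 → 0.015

0.015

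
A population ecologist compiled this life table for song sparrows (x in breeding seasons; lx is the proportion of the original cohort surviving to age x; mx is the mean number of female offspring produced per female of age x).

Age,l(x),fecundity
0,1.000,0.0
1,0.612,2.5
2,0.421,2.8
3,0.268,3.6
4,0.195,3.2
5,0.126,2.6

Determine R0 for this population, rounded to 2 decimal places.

lx·mx by age: 0, 1.53, 1.1788, 0.9648, 0.624, 0.3276
R0 = Σ lx·mx = 4.6252 → 4.63

4.63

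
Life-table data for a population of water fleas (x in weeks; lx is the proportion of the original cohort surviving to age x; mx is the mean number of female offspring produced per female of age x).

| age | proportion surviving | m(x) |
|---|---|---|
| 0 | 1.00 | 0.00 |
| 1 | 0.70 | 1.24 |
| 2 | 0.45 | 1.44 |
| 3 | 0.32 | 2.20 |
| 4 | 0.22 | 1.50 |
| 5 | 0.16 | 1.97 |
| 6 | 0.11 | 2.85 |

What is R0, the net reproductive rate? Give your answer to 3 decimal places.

lx·mx by age: 0, 0.868, 0.648, 0.704, 0.33, 0.3152, 0.3135
R0 = Σ lx·mx = 3.1787 → 3.179

3.179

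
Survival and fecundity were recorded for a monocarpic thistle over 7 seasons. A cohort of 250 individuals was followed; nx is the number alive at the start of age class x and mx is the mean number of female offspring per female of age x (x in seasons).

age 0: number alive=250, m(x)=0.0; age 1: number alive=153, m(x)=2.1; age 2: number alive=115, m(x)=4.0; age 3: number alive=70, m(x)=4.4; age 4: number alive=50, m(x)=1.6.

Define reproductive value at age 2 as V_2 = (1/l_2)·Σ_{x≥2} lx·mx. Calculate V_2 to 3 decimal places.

7.374

lx = nx/n0 = nx/250: 1, 0.612, 0.46, 0.28, 0.2
lx·mx for x ≥ 2: 1.84, 1.232, 0.32 → sum = 3.392
V_2 = 3.392 / l_2 = 3.392 / 0.46 = 7.373913… → 7.374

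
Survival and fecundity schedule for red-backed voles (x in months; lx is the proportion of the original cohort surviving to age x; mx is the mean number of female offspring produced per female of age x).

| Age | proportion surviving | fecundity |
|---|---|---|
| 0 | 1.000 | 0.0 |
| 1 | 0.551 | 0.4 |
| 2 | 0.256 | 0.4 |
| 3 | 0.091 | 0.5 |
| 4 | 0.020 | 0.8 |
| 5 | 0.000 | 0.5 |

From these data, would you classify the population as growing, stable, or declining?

declining

R0 = Σ lx·mx = 0 + 0.2204 + 0.1024 + 0.0455 + 0.016 + 0 = 0.3843
R0 < 1, so the population is declining.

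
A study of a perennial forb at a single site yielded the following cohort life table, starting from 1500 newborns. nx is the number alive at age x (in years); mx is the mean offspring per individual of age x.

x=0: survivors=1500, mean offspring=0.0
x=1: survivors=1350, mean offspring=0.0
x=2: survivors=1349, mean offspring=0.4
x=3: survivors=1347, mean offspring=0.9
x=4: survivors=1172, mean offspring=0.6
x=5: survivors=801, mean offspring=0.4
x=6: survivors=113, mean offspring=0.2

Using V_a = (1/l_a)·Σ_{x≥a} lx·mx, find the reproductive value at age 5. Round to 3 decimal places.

lx = nx/n0 = nx/1500: 1, 0.9, 0.89933…, 0.898, 0.78133…, 0.534, 0.07533…
lx·mx for x ≥ 5: 0.2136, 0.015067… → sum = 0.228667…
V_5 = 0.228667… / l_5 = 0.228667… / 0.534 = 0.428215… → 0.428

0.428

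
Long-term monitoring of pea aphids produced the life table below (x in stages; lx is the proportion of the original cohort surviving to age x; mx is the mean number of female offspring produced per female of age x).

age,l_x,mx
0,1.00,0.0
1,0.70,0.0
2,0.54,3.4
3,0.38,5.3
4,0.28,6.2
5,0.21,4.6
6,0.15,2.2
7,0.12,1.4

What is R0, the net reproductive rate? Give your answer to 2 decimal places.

lx·mx by age: 0, 0, 1.836, 2.014, 1.736, 0.966, 0.33, 0.168
R0 = Σ lx·mx = 7.05 → 7.05

7.05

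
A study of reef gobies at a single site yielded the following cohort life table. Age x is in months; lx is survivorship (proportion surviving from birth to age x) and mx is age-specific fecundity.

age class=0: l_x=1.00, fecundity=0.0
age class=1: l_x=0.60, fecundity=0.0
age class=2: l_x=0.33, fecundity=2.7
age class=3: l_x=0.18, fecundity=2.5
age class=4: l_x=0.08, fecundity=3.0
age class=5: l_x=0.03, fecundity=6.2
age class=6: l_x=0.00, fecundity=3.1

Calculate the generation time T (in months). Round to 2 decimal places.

lx·mx: 0, 0, 0.891, 0.45, 0.24, 0.186, 0 → R0 = 1.767
x·lx·mx: 0, 0, 1.782, 1.35, 0.96, 0.93, 0 → Σ = 5.022
T = 5.022 / 1.767 = 2.842105… → 2.84

2.84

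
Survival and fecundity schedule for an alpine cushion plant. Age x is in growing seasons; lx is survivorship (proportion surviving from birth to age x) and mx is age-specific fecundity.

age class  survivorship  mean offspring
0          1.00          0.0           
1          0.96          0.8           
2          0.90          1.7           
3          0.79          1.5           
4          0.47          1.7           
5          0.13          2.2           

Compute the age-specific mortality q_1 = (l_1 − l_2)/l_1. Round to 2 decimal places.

q_1 = (l_1 − l_2) / l_1 = (0.96 − 0.9) / 0.96
     = 0.06 / 0.96 = 0.0625 → 0.06

0.06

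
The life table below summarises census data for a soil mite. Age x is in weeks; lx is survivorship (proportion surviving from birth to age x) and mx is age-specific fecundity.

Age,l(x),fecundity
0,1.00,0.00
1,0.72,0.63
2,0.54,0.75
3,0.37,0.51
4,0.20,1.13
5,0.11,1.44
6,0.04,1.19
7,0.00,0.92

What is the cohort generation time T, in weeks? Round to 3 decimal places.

2.576

lx·mx: 0, 0.4536, 0.405, 0.1887, 0.226, 0.1584, 0.0476, 0 → R0 = 1.4793
x·lx·mx: 0, 0.4536, 0.81, 0.5661, 0.904, 0.792, 0.2856, 0 → Σ = 3.8113
T = 3.8113 / 1.4793 = 2.576421… → 2.576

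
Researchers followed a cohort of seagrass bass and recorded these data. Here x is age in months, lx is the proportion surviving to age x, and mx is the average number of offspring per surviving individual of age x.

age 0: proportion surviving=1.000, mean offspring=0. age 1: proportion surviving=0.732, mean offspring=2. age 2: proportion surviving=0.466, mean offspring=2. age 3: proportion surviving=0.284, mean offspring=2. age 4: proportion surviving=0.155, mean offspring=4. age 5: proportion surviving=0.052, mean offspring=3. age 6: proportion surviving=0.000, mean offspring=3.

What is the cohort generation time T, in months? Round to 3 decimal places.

lx·mx: 0, 1.464, 0.932, 0.568, 0.62, 0.156, 0 → R0 = 3.74
x·lx·mx: 0, 1.464, 1.864, 1.704, 2.48, 0.78, 0 → Σ = 8.292
T = 8.292 / 3.74 = 2.217112… → 2.217

2.217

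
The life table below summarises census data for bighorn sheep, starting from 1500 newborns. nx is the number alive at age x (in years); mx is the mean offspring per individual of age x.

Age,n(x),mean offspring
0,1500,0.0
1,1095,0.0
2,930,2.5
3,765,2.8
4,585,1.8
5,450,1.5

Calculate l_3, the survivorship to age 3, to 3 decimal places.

0.510

l_3 = n_3/n_0 = 765/1500 = 0.51 → 0.510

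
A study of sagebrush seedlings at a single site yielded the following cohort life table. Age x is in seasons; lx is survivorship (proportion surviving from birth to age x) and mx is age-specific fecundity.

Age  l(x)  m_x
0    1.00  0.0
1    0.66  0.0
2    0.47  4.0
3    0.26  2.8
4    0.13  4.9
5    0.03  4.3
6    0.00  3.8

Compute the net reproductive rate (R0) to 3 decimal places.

lx·mx by age: 0, 0, 1.88, 0.728, 0.637, 0.129, 0
R0 = Σ lx·mx = 3.374 → 3.374

3.374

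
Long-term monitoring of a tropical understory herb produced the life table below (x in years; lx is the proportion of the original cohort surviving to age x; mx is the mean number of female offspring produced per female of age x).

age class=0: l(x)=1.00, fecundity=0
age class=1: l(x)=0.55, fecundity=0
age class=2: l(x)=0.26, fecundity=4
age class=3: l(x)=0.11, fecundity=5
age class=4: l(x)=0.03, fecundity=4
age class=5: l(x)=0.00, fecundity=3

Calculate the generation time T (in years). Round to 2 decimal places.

2.46

lx·mx: 0, 0, 1.04, 0.55, 0.12, 0 → R0 = 1.71
x·lx·mx: 0, 0, 2.08, 1.65, 0.48, 0 → Σ = 4.21
T = 4.21 / 1.71 = 2.461988… → 2.46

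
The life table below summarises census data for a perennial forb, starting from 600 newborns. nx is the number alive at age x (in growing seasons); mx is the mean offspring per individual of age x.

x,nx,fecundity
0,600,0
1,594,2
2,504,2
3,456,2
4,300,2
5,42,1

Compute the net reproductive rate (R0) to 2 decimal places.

6.25

lx = nx/n0 = nx/600: 1, 0.99, 0.84, 0.76, 0.5, 0.07
lx·mx by age: 0, 1.98, 1.68, 1.52, 1, 0.07
R0 = Σ lx·mx = 6.25 → 6.25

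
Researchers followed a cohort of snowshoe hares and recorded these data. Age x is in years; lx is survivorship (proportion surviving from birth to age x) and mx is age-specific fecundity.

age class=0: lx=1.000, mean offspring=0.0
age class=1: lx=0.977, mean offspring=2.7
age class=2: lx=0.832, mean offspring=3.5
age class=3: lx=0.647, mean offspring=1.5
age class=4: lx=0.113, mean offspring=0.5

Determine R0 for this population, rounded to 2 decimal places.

6.58

lx·mx by age: 0, 2.6379, 2.912, 0.9705, 0.0565
R0 = Σ lx·mx = 6.5769 → 6.58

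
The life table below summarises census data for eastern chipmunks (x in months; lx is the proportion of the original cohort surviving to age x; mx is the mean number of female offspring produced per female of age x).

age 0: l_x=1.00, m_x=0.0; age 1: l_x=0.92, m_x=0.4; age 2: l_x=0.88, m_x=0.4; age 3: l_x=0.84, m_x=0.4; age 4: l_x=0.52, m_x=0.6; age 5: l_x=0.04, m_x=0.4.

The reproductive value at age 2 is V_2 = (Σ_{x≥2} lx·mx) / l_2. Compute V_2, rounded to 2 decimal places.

1.15

lx·mx for x ≥ 2: 0.352, 0.336, 0.312, 0.016 → sum = 1.016
V_2 = 1.016 / l_2 = 1.016 / 0.88 = 1.154545… → 1.15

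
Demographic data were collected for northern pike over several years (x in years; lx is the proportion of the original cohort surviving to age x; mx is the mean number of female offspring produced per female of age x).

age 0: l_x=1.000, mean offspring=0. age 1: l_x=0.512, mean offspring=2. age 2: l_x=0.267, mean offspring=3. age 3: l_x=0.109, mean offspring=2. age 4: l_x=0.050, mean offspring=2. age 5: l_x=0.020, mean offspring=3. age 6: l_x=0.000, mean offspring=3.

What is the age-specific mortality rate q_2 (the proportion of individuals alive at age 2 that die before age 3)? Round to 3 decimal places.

0.592

q_2 = (l_2 − l_3) / l_2 = (0.267 − 0.109) / 0.267
     = 0.158 / 0.267 = 0.59176… → 0.592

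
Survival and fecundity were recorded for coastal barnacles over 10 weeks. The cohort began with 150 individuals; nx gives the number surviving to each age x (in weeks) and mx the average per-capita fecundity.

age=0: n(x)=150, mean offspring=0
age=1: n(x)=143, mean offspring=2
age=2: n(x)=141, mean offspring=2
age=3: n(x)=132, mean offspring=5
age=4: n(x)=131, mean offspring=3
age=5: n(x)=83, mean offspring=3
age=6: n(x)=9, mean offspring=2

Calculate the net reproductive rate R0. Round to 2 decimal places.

12.59

lx = nx/n0 = nx/150: 1, 0.95333…, 0.94, 0.88, 0.87333…, 0.55333…, 0.06
lx·mx by age: 0, 1.906667…, 1.88, 4.4, 2.62…, 1.66…, 0.12
R0 = Σ lx·mx = 12.586667… → 12.59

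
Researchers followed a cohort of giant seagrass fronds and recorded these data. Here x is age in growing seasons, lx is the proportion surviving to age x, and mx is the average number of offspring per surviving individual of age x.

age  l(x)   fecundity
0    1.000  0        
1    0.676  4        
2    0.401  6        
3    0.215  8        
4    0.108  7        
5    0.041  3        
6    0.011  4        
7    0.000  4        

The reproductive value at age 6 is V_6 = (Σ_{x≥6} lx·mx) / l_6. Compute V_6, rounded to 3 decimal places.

4.000

lx·mx for x ≥ 6: 0.044, 0 → sum = 0.044
V_6 = 0.044 / l_6 = 0.044 / 0.011 = 4 → 4.000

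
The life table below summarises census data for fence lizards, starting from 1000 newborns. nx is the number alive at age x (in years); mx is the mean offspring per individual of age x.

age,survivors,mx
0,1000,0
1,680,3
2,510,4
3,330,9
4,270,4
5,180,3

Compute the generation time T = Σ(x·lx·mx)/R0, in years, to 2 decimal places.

lx = nx/n0 = nx/1000: 1, 0.68, 0.51, 0.33, 0.27, 0.18
lx·mx: 0, 2.04, 2.04, 2.97, 1.08, 0.54 → R0 = 8.67
x·lx·mx: 0, 2.04, 4.08, 8.91, 4.32, 2.7 → Σ = 22.05
T = 22.05 / 8.67 = 2.543253… → 2.54

2.54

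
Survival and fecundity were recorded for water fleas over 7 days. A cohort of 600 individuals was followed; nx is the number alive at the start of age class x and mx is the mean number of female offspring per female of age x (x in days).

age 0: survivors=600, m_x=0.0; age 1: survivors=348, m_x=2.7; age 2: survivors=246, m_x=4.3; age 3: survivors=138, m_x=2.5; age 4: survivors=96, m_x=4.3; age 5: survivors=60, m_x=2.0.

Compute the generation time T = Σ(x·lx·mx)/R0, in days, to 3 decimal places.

lx = nx/n0 = nx/600: 1, 0.58, 0.41, 0.23, 0.16, 0.1
lx·mx: 0, 1.566, 1.763, 0.575, 0.688, 0.2 → R0 = 4.792
x·lx·mx: 0, 1.566, 3.526, 1.725, 2.752, 1 → Σ = 10.569
T = 10.569 / 4.792 = 2.205551… → 2.206

2.206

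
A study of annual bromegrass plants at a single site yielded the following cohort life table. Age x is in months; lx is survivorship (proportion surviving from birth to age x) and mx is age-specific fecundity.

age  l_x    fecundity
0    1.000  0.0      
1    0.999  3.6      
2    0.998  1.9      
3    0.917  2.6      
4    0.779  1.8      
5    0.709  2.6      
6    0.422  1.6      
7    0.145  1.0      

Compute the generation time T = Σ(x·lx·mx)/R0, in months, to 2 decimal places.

2.88

lx·mx: 0, 3.5964, 1.8962, 2.3842, 1.4022, 1.8434, 0.6752, 0.145 → R0 = 11.9426
x·lx·mx: 0, 3.5964, 3.7924, 7.1526, 5.6088, 9.217, 4.0512, 1.015 → Σ = 34.4334
T = 34.4334 / 11.9426 = 2.883242… → 2.88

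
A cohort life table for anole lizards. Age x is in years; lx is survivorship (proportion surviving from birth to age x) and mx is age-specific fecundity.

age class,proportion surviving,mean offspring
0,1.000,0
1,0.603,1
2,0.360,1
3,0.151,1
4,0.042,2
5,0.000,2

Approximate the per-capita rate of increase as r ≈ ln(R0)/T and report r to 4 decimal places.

R0 = Σ lx·mx = 0 + 0.603 + 0.36 + 0.151 + 0.084 + 0 = 1.198
Σ x·lx·mx = 2.112; T = 2.112/1.198 = 1.76294…
r ≈ ln(R0)/T = ln(1.198)/1.76294… = 0.102473… → 0.1025

0.1025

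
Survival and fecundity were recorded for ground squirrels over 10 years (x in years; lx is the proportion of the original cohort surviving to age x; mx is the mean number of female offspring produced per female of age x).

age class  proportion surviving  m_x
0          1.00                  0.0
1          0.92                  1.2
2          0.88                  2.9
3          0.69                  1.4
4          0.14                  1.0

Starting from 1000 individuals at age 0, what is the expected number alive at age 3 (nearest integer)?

690

Expected survivors = N0 · l_3 = 1000 × 0.69 = 690 → 690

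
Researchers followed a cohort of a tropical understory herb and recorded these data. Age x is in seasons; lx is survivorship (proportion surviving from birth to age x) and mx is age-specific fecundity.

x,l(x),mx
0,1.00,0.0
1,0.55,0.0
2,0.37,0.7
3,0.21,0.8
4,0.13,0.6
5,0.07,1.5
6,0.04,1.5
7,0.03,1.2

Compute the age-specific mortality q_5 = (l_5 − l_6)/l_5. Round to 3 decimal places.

0.429

q_5 = (l_5 − l_6) / l_5 = (0.07 − 0.04) / 0.07
     = 0.03 / 0.07 = 0.428571… → 0.429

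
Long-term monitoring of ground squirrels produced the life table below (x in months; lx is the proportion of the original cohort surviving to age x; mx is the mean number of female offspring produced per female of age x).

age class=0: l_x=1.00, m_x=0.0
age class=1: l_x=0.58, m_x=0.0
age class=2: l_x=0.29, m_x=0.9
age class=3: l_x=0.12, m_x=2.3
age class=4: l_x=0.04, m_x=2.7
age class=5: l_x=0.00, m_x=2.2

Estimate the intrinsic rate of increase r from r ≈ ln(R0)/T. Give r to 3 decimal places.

R0 = Σ lx·mx = 0 + 0 + 0.261 + 0.276 + 0.108 + 0 = 0.645
Σ x·lx·mx = 1.782; T = 1.782/0.645 = 2.76279…
r ≈ ln(R0)/T = ln(0.645)/2.76279… = -0.15872… → -0.159

-0.159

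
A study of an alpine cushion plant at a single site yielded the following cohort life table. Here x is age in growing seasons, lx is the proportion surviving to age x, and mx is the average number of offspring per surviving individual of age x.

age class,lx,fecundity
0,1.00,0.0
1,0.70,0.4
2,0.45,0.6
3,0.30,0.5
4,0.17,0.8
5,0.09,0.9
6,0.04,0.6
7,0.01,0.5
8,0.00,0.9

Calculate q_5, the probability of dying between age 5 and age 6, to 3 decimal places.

0.556

q_5 = (l_5 − l_6) / l_5 = (0.09 − 0.04) / 0.09
     = 0.05 / 0.09 = 0.555556… → 0.556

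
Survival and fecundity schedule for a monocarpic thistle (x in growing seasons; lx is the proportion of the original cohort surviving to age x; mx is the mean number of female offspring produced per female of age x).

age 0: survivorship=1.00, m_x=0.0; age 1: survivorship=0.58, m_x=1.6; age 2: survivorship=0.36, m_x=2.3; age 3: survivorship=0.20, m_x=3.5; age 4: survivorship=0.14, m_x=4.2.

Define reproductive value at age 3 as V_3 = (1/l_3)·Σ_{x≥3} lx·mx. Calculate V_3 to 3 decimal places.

lx·mx for x ≥ 3: 0.7, 0.588 → sum = 1.288
V_3 = 1.288 / l_3 = 1.288 / 0.2 = 6.44 → 6.440

6.440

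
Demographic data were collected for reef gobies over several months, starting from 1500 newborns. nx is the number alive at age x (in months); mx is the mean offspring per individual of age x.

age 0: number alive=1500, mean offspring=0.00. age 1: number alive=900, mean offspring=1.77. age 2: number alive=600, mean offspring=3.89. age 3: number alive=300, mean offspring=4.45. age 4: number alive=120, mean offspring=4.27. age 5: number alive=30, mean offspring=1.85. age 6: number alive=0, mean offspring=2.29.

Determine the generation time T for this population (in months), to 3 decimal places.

2.160

lx = nx/n0 = nx/1500: 1, 0.6, 0.4, 0.2, 0.08, 0.02, 0
lx·mx: 0, 1.062, 1.556, 0.89, 0.3416, 0.037, 0 → R0 = 3.8866
x·lx·mx: 0, 1.062, 3.112, 2.67, 1.3664, 0.185, 0 → Σ = 8.3954
T = 8.3954 / 3.8866 = 2.160089… → 2.160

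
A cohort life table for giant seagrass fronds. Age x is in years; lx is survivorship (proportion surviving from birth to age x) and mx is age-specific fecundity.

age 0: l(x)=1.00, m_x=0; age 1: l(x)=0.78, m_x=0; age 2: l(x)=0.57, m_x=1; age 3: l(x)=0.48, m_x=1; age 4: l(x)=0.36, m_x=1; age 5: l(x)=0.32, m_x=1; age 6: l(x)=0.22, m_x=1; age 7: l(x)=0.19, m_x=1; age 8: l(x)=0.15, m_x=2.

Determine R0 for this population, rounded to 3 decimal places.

lx·mx by age: 0, 0, 0.57, 0.48, 0.36, 0.32, 0.22, 0.19, 0.3
R0 = Σ lx·mx = 2.44 → 2.440

2.440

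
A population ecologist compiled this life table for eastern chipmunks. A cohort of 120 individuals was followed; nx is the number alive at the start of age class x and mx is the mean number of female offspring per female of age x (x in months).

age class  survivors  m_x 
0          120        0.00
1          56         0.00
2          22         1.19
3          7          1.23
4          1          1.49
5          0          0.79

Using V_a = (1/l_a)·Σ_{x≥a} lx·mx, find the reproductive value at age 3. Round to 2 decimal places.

1.44

lx = nx/n0 = nx/120: 1, 0.46667…, 0.18333…, 0.05833…, 0.00833…, 0
lx·mx for x ≥ 3: 0.07175…, 0.012417…, 0 → sum = 0.084167…
V_3 = 0.084167… / l_3 = 0.084167… / 0.058333… = 1.442857… → 1.44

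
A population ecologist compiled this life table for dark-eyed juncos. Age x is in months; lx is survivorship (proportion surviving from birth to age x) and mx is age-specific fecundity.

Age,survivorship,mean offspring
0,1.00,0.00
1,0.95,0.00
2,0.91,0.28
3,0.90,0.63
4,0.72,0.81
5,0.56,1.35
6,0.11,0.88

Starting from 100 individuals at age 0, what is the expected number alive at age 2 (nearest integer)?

91

Expected survivors = N0 · l_2 = 100 × 0.91 = 91 → 91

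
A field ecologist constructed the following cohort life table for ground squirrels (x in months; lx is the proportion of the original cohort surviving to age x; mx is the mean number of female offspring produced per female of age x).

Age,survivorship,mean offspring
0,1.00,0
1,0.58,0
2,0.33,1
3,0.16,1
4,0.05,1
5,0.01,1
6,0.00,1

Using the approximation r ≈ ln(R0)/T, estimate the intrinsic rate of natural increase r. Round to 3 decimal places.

R0 = Σ lx·mx = 0 + 0 + 0.33 + 0.16 + 0.05 + 0.01 + 0 = 0.55
Σ x·lx·mx = 1.39; T = 1.39/0.55 = 2.52727…
r ≈ ln(R0)/T = ln(0.55)/2.52727… = -0.23655… → -0.237

-0.237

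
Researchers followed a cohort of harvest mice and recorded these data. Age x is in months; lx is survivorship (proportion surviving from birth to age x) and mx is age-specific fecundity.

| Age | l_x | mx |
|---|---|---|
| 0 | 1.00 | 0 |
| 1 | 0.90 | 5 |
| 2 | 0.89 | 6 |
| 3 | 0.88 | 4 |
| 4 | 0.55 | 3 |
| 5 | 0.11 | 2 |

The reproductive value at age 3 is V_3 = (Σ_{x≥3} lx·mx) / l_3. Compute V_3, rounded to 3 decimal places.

lx·mx for x ≥ 3: 3.52, 1.65, 0.22 → sum = 5.39
V_3 = 5.39 / l_3 = 5.39 / 0.88 = 6.125 → 6.125

6.125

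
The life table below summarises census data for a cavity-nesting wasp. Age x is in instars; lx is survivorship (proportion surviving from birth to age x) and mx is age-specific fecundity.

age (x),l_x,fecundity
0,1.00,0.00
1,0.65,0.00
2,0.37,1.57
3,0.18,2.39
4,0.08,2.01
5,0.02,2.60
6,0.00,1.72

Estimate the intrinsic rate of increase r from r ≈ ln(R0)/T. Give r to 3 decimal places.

0.074

R0 = Σ lx·mx = 0 + 0 + 0.5809 + 0.4302 + 0.1608 + 0.052 + 0 = 1.2239
Σ x·lx·mx = 3.3556; T = 3.3556/1.2239 = 2.74173…
r ≈ ln(R0)/T = ln(1.2239)/2.74173… = 0.07369… → 0.074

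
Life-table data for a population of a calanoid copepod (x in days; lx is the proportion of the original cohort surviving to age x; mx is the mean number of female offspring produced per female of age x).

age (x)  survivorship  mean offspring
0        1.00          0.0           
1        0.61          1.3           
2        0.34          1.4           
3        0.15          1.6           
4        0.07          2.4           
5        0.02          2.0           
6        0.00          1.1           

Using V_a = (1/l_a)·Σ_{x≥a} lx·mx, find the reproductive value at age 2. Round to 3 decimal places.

lx·mx for x ≥ 2: 0.476, 0.24, 0.168, 0.04, 0 → sum = 0.924
V_2 = 0.924 / l_2 = 0.924 / 0.34 = 2.717647… → 2.718

2.718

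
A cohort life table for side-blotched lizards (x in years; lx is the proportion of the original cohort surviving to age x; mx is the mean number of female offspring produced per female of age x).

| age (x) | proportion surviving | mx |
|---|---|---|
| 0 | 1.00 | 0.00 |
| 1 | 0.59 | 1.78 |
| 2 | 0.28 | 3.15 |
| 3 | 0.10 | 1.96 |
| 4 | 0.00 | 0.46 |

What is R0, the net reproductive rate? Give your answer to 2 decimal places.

lx·mx by age: 0, 1.0502, 0.882, 0.196, 0
R0 = Σ lx·mx = 2.1282 → 2.13

2.13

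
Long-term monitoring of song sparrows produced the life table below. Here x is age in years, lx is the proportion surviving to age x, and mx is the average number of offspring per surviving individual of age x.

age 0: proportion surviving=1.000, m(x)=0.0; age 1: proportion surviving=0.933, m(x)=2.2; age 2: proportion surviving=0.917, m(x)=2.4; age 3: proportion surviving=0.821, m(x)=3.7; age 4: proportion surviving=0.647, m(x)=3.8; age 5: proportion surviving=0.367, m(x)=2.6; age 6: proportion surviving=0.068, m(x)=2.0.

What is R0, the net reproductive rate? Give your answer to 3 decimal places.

lx·mx by age: 0, 2.0526, 2.2008, 3.0377, 2.4586, 0.9542, 0.136
R0 = Σ lx·mx = 10.8399 → 10.840

10.840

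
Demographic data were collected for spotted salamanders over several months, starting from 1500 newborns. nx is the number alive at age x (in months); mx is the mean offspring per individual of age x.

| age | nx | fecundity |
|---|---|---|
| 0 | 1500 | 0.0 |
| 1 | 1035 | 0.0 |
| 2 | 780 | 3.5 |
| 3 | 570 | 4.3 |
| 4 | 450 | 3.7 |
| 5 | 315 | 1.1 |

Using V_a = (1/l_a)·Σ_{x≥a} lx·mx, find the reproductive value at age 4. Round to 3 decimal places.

lx = nx/n0 = nx/1500: 1, 0.69, 0.52, 0.38, 0.3, 0.21
lx·mx for x ≥ 4: 1.11, 0.231 → sum = 1.341
V_4 = 1.341 / l_4 = 1.341 / 0.3 = 4.47 → 4.470

4.470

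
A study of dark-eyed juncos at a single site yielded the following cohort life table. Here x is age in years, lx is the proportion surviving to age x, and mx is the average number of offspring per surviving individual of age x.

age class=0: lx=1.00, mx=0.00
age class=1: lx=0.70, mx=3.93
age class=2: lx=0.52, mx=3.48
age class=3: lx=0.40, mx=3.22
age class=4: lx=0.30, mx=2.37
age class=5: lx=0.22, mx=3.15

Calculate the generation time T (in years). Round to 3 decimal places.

2.281

lx·mx: 0, 2.751, 1.8096, 1.288, 0.711, 0.693 → R0 = 7.2526
x·lx·mx: 0, 2.751, 3.6192, 3.864, 2.844, 3.465 → Σ = 16.5432
T = 16.5432 / 7.2526 = 2.281003… → 2.281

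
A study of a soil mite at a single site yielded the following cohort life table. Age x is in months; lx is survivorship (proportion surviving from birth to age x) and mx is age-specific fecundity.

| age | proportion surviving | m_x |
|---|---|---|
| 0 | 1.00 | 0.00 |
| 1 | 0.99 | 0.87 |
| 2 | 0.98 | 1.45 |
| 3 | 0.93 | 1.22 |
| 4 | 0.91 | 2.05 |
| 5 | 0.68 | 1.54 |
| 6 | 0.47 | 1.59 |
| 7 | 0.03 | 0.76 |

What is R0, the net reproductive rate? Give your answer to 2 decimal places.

lx·mx by age: 0, 0.8613, 1.421, 1.1346, 1.8655, 1.0472, 0.7473, 0.0228
R0 = Σ lx·mx = 7.0997 → 7.10

7.10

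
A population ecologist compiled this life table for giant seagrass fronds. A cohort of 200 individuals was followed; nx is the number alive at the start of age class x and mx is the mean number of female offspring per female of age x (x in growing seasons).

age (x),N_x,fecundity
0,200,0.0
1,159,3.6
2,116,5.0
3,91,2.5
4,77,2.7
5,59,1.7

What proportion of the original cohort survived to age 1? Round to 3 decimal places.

l_1 = n_1/n_0 = 159/200 = 0.795 → 0.795

0.795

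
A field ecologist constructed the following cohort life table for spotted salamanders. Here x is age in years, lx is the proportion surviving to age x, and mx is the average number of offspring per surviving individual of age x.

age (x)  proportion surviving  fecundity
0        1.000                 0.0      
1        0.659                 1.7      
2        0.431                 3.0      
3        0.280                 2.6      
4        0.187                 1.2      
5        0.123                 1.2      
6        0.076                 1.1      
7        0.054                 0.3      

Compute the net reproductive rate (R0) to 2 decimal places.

3.61

lx·mx by age: 0, 1.1203, 1.293, 0.728, 0.2244, 0.1476, 0.0836, 0.0162
R0 = Σ lx·mx = 3.6131 → 3.61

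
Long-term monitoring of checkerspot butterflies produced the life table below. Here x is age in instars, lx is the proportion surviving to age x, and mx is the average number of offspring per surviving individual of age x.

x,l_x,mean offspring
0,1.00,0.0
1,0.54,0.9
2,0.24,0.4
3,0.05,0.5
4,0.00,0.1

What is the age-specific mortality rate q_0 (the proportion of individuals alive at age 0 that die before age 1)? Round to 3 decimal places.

0.460

q_0 = (l_0 − l_1) / l_0 = (1 − 0.54) / 1
     = 0.46 / 1 = 0.46 → 0.460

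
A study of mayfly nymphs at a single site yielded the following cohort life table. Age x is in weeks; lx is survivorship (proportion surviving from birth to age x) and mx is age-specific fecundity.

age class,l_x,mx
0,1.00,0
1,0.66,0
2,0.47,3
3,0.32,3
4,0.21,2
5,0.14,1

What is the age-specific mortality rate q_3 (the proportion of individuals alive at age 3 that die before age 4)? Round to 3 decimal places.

0.344

q_3 = (l_3 − l_4) / l_3 = (0.32 − 0.21) / 0.32
     = 0.11 / 0.32 = 0.34375 → 0.344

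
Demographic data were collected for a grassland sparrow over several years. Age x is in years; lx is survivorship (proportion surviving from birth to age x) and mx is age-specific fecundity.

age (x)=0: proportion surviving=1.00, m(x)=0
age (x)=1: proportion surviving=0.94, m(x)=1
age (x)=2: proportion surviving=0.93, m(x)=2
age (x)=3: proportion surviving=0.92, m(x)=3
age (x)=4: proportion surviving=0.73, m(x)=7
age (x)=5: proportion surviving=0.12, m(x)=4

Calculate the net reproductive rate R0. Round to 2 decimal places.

11.15

lx·mx by age: 0, 0.94, 1.86, 2.76, 5.11, 0.48
R0 = Σ lx·mx = 11.15 → 11.15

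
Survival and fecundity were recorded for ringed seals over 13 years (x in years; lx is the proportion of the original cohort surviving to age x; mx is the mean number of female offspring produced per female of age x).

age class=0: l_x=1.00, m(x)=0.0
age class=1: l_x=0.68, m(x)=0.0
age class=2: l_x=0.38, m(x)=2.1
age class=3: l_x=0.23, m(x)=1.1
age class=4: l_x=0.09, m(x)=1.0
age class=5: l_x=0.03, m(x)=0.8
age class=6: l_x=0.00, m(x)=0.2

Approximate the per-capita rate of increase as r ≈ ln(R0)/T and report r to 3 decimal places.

0.063

R0 = Σ lx·mx = 0 + 0 + 0.798 + 0.253 + 0.09 + 0.024 + 0 = 1.165
Σ x·lx·mx = 2.835; T = 2.835/1.165 = 2.43348…
r ≈ ln(R0)/T = ln(1.165)/2.43348… = 0.06276… → 0.063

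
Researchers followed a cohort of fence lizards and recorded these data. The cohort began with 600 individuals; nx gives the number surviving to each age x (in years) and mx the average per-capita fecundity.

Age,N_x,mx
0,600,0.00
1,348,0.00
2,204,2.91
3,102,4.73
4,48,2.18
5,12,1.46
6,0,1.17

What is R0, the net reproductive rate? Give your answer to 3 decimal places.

lx = nx/n0 = nx/600: 1, 0.58, 0.34, 0.17, 0.08, 0.02, 0
lx·mx by age: 0, 0, 0.9894, 0.8041, 0.1744, 0.0292, 0
R0 = Σ lx·mx = 1.9971 → 1.997

1.997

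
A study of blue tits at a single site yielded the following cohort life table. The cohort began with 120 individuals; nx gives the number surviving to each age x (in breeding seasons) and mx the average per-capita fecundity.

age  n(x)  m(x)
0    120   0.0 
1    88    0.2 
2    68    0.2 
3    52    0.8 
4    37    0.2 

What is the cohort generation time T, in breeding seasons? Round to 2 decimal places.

2.48

lx = nx/n0 = nx/120: 1, 0.73333…, 0.56667…, 0.43333…, 0.30833…
lx·mx: 0, 0.146667…, 0.113333…, 0.346667…, 0.061667… → R0 = 0.668333…
x·lx·mx: 0, 0.146667…, 0.226667…, 1.04…, 0.246667… → Σ = 1.66…
T = 1.66… / 0.668333… = 2.483791… → 2.48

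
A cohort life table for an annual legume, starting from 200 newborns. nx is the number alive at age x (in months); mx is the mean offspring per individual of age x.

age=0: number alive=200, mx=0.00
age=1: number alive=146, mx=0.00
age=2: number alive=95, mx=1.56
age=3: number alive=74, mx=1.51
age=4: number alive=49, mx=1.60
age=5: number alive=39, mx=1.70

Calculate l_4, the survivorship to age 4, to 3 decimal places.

l_4 = n_4/n_0 = 49/200 = 0.245 → 0.245

0.245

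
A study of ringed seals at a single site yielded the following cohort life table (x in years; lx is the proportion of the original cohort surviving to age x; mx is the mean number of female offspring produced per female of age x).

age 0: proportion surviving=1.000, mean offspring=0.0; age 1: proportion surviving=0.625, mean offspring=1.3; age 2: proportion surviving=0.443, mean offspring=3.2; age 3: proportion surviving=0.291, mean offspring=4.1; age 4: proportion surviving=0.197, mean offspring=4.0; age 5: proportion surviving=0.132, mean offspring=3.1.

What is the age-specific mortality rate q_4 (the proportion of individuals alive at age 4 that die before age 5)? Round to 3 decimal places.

0.330

q_4 = (l_4 − l_5) / l_4 = (0.197 − 0.132) / 0.197
     = 0.065 / 0.197 = 0.329949… → 0.330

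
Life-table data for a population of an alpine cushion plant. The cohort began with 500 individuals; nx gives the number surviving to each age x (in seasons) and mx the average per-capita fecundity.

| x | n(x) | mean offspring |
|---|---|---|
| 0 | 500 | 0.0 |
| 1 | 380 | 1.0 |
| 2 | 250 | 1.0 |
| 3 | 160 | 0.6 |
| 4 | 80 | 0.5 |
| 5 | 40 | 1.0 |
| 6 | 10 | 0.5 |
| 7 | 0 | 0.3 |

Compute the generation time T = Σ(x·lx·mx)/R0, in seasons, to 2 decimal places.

lx = nx/n0 = nx/500: 1, 0.76, 0.5, 0.32, 0.16, 0.08, 0.02, 0
lx·mx: 0, 0.76, 0.5, 0.192, 0.08, 0.08, 0.01, 0 → R0 = 1.622
x·lx·mx: 0, 0.76, 1, 0.576, 0.32, 0.4, 0.06, 0 → Σ = 3.116
T = 3.116 / 1.622 = 1.921085… → 1.92

1.92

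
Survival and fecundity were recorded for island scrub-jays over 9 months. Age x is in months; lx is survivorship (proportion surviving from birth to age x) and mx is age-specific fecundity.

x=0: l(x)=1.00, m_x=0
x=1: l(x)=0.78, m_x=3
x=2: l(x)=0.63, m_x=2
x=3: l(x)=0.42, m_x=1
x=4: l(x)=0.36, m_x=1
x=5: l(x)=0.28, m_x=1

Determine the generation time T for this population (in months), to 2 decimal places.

lx·mx: 0, 2.34, 1.26, 0.42, 0.36, 0.28 → R0 = 4.66
x·lx·mx: 0, 2.34, 2.52, 1.26, 1.44, 1.4 → Σ = 8.96
T = 8.96 / 4.66 = 1.922747… → 1.92

1.92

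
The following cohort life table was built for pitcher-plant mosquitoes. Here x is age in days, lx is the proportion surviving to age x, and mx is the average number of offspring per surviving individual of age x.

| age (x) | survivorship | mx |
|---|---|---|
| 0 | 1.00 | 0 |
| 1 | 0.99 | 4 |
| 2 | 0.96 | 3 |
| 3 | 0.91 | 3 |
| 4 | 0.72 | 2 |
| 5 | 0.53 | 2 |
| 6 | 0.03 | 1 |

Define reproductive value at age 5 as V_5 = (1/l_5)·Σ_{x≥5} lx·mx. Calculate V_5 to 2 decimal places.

2.06

lx·mx for x ≥ 5: 1.06, 0.03 → sum = 1.09
V_5 = 1.09 / l_5 = 1.09 / 0.53 = 2.056604… → 2.06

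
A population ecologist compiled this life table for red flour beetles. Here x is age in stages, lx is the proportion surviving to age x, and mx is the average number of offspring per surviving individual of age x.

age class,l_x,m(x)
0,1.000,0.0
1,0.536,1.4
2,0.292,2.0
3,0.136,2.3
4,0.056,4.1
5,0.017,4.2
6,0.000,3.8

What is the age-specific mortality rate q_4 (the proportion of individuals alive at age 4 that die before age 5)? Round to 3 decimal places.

0.696

q_4 = (l_4 − l_5) / l_4 = (0.056 − 0.017) / 0.056
     = 0.039 / 0.056 = 0.696429… → 0.696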